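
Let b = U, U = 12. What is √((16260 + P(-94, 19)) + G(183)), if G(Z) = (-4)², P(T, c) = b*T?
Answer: 2*√3787 ≈ 123.08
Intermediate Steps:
b = 12
P(T, c) = 12*T
G(Z) = 16
√((16260 + P(-94, 19)) + G(183)) = √((16260 + 12*(-94)) + 16) = √((16260 - 1128) + 16) = √(15132 + 16) = √15148 = 2*√3787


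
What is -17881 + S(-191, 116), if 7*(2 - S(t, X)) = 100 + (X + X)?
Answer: -125485/7 ≈ -17926.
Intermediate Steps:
S(t, X) = -86/7 - 2*X/7 (S(t, X) = 2 - (100 + (X + X))/7 = 2 - (100 + 2*X)/7 = 2 + (-100/7 - 2*X/7) = -86/7 - 2*X/7)
-17881 + S(-191, 116) = -17881 + (-86/7 - 2/7*116) = -17881 + (-86/7 - 232/7) = -17881 - 318/7 = -125485/7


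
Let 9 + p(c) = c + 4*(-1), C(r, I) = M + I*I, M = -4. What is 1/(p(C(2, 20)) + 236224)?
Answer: 1/236607 ≈ 4.2264e-6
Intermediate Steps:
C(r, I) = -4 + I² (C(r, I) = -4 + I*I = -4 + I²)
p(c) = -13 + c (p(c) = -9 + (c + 4*(-1)) = -9 + (c - 4) = -9 + (-4 + c) = -13 + c)
1/(p(C(2, 20)) + 236224) = 1/((-13 + (-4 + 20²)) + 236224) = 1/((-13 + (-4 + 400)) + 236224) = 1/((-13 + 396) + 236224) = 1/(383 + 236224) = 1/236607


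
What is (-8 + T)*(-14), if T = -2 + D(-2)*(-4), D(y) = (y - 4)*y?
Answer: 812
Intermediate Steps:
D(y) = y*(-4 + y) (D(y) = (-4 + y)*y = y*(-4 + y))
T = -50 (T = -2 - 2*(-4 - 2)*(-4) = -2 - 2*(-6)*(-4) = -2 + 12*(-4) = -2 - 48 = -50)
(-8 + T)*(-14) = (-8 - 50)*(-14) = -58*(-14) = 812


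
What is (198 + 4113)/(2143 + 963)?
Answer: 4311/3106 ≈ 1.3880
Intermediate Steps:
(198 + 4113)/(2143 + 963) = 4311/3106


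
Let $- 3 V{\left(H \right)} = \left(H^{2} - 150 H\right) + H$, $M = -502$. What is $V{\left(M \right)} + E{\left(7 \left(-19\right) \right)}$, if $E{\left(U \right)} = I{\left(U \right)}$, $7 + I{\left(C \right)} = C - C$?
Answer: $-108941$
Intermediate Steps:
$V{\left(H \right)} = - \frac{H^{2}}{3} + \frac{149 H}{3}$ ($V{\left(H \right)} = - \frac{\left(H^{2} - 150 H\right) + H}{3} = - \frac{H^{2} - 149 H}{3} = - \frac{H^{2}}{3} + \frac{149 H}{3}$)
$I{\left(C \right)} = -7$ ($I{\left(C \right)} = -7 + \left(C - C\right) = -7 + 0 = -7$)
$E{\left(U \right)} = -7$
$V{\left(M \right)} + E{\left(7 \left(-19\right) \right)} = \frac{1}{3} \left(-502\right) \left(149 - -502\right) - 7 = \frac{1}{3} \left(-502\right) \left(149 + 502\right) - 7 = \frac{1}{3} \left(-502\right) 651 - 7 = -108934 - 7 = -108941$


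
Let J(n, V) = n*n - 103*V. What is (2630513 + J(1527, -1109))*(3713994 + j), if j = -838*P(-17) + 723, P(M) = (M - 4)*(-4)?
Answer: 18500302888425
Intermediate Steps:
P(M) = 16 - 4*M (P(M) = (-4 + M)*(-4) = 16 - 4*M)
J(n, V) = n² - 103*V
j = -69669 (j = -838*(16 - 4*(-17)) + 723 = -838*(16 + 68) + 723 = -838*84 + 723 = -70392 + 723 = -69669)
(2630513 + J(1527, -1109))*(3713994 + j) = (2630513 + (1527² - 103*(-1109)))*(3713994 - 69669) = (2630513 + (2331729 + 114227))*3644325 = (2630513 + 2445956)*3644325 = 5076469*3644325 = 18500302888425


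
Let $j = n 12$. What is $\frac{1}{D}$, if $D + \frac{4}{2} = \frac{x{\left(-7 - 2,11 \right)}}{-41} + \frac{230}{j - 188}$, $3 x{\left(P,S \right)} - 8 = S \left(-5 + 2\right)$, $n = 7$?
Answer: $- \frac{6396}{25637} \approx -0.24948$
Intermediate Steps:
$j = 84$ ($j = 7 \cdot 12 = 84$)
$x{\left(P,S \right)} = \frac{8}{3} - S$ ($x{\left(P,S \right)} = \frac{8}{3} + \frac{S \left(-5 + 2\right)}{3} = \frac{8}{3} + \frac{S \left(-3\right)}{3} = \frac{8}{3} + \frac{\left(-3\right) S}{3} = \frac{8}{3} - S$)
$D = - \frac{25637}{6396}$ ($D = -2 + \left(\frac{\frac{8}{3} - 11}{-41} + \frac{230}{84 - 188}\right) = -2 + \left(\left(\frac{8}{3} - 11\right) \left(- \frac{1}{41}\right) + \frac{230}{84 - 188}\right) = -2 + \left(\left(- \frac{25}{3}\right) \left(- \frac{1}{41}\right) + \frac{230}{-104}\right) = -2 + \left(\frac{25}{123} + 230 \left(- \frac{1}{104}\right)\right) = -2 + \left(\frac{25}{123} - \frac{115}{52}\right) = -2 - \frac{12845}{6396} = - \frac{25637}{6396} \approx -4.0083$)
$\frac{1}{D} = \frac{1}{- \frac{25637}{6396}} = - \frac{6396}{25637}$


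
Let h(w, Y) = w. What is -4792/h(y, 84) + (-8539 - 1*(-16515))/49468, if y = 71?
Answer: -59121090/878057 ≈ -67.332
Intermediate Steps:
-4792/h(y, 84) + (-8539 - 1*(-16515))/49468 = -4792/71 + (-8539 - 1*(-16515))/49468 = -4792*1/71 + (-8539 + 16515)*(1/49468) = -4792/71 + 7976*(1/49468) = -4792/71 + 1994/12367 = -59121090/878057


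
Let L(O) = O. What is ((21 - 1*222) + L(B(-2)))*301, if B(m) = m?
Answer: -61103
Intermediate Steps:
((21 - 1*222) + L(B(-2)))*301 = ((21 - 1*222) - 2)*301 = ((21 - 222) - 2)*301 = (-201 - 2)*301 = -203*301 = -61103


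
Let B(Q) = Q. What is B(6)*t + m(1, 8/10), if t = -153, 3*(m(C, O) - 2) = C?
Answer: -2747/3 ≈ -915.67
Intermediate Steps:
m(C, O) = 2 + C/3
B(6)*t + m(1, 8/10) = 6*(-153) + (2 + (⅓)*1) = -918 + (2 + ⅓) = -918 + 7/3 = -2747/3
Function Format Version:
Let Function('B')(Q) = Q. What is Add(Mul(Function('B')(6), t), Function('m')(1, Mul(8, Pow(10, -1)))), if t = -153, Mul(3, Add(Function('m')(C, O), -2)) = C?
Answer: Rational(-2747, 3) ≈ -915.67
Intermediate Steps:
Function('m')(C, O) = Add(2, Mul(Rational(1, 3), C))
Add(Mul(Function('B')(6), t), Function('m')(1, Mul(8, Pow(10, -1)))) = Add(Mul(6, -153), Add(2, Mul(Rational(1, 3), 1))) = Add(-918, Add(2, Rational(1, 3))) = Add(-918, Rational(7, 3)) = Rational(-2747, 3)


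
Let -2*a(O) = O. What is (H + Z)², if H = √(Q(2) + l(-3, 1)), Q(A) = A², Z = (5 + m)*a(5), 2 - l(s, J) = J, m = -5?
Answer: 5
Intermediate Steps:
a(O) = -O/2
l(s, J) = 2 - J
Z = 0 (Z = (5 - 5)*(-½*5) = 0*(-5/2) = 0)
H = √5 (H = √(2² + (2 - 1*1)) = √(4 + (2 - 1)) = √(4 + 1) = √5 ≈ 2.2361)
(H + Z)² = (√5 + 0)² = (√5)² = 5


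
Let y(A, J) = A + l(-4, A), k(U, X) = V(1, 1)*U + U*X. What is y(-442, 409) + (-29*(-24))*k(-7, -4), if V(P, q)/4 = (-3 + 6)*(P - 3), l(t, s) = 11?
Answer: 135985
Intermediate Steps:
V(P, q) = -36 + 12*P (V(P, q) = 4*((-3 + 6)*(P - 3)) = 4*(3*(-3 + P)) = 4*(-9 + 3*P) = -36 + 12*P)
k(U, X) = -24*U + U*X (k(U, X) = (-36 + 12*1)*U + U*X = (-36 + 12)*U + U*X = -24*U + U*X)
y(A, J) = 11 + A (y(A, J) = A + 11 = 11 + A)
y(-442, 409) + (-29*(-24))*k(-7, -4) = (11 - 442) + (-29*(-24))*(-7*(-24 - 4)) = -431 + 696*(-7*(-28)) = -431 + 696*196 = -431 + 136416 = 135985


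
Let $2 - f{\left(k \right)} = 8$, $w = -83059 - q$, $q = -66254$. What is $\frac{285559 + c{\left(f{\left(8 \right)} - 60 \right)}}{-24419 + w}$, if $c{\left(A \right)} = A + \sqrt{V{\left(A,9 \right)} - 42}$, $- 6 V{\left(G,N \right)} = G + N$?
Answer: $- \frac{285493}{41224} - \frac{i \sqrt{130}}{82448} \approx -6.9254 - 0.00013829 i$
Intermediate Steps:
$w = -16805$ ($w = -83059 - -66254 = -83059 + 66254 = -16805$)
$V{\left(G,N \right)} = - \frac{G}{6} - \frac{N}{6}$ ($V{\left(G,N \right)} = - \frac{G + N}{6} = - \frac{G}{6} - \frac{N}{6}$)
$f{\left(k \right)} = -6$ ($f{\left(k \right)} = 2 - 8 = -6$)
$c{\left(A \right)} = A + \sqrt{- \frac{87}{2} - \frac{A}{6}}$ ($c{\left(A \right)} = A + \sqrt{\left(- \frac{A}{6} - \frac{3}{2}\right) - 42} = A + \sqrt{\left(- \frac{3}{2} - \frac{A}{6}\right) - 42} = A + \sqrt{- \frac{87}{2} - \frac{A}{6}}$)
$\frac{285559 + c{\left(f{\left(8 \right)} - 60 \right)}}{-24419 + w} = \frac{285559 + \left(\left(-6 - 60\right) + \frac{\sqrt{-1566 - 6 \left(-6 - 60\right)}}{6}\right)}{-24419 - 16805} = \frac{285559 + \left(\left(-6 - 60\right) + \frac{\sqrt{-1566 - 6 \left(-6 - 60\right)}}{6}\right)}{-41224} = \left(285559 - \left(66 - \frac{\sqrt{-1566 - -396}}{6}\right)\right) \left(- \frac{1}{41224}\right) = \left(285559 - \left(66 - \frac{\sqrt{-1566 + 396}}{6}\right)\right) \left(- \frac{1}{41224}\right) = \left(285559 - \left(66 - \frac{\sqrt{-1170}}{6}\right)\right) \left(- \frac{1}{41224}\right) = \left(285559 - \left(66 - \frac{3 i \sqrt{130}}{6}\right)\right) \left(- \frac{1}{41224}\right) = \left(285559 - \left(66 - \frac{i \sqrt{130}}{2}\right)\right) \left(- \frac{1}{41224}\right) = \left(285493 + \frac{i \sqrt{130}}{2}\right) \left(- \frac{1}{41224}\right) = - \frac{285493}{41224} - \frac{i \sqrt{130}}{82448}$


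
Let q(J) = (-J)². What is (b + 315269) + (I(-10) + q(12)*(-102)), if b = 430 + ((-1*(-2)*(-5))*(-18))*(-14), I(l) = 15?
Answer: 298506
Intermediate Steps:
b = -2090 (b = 430 + ((2*(-5))*(-18))*(-14) = 430 - 10*(-18)*(-14) = 430 + 180*(-14) = 430 - 2520 = -2090)
q(J) = J²
(b + 315269) + (I(-10) + q(12)*(-102)) = (-2090 + 315269) + (15 + 12²*(-102)) = 313179 + (15 + 144*(-102)) = 313179 + (15 - 14688) = 313179 - 14673 = 298506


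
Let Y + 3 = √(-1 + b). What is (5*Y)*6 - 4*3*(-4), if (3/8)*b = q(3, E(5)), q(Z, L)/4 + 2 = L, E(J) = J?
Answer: -42 + 30*√31 ≈ 125.03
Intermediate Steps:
q(Z, L) = -8 + 4*L
b = 32 (b = 8*(-8 + 4*5)/3 = 8*(-8 + 20)/3 = (8/3)*12 = 32)
Y = -3 + √31 (Y = -3 + √(-1 + 32) = -3 + √31 ≈ 2.5678)
(5*Y)*6 - 4*3*(-4) = (5*(-3 + √31))*6 - 4*3*(-4) = (-15 + 5*√31)*6 - 12*(-4) = (-90 + 30*√31) + 48 = -42 + 30*√31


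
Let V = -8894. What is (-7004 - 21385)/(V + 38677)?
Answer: -28389/29783 ≈ -0.95319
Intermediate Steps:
(-7004 - 21385)/(V + 38677) = (-7004 - 21385)/(-8894 + 38677) = -28389/29783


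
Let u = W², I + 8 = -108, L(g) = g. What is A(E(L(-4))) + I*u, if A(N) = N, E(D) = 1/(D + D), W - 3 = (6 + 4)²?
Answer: -9845153/8 ≈ -1.2306e+6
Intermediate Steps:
W = 103 (W = 3 + (6 + 4)² = 3 + 10² = 3 + 100 = 103)
E(D) = 1/(2*D)
I = -116 (I = -8 - 108 = -116)
u = 10609 (u = 103² = 10609)
A(E(L(-4))) + I*u = (½)/(-4) - 116*10609 = (½)*(-¼) - 1230644 = -⅛ - 1230644 = -9845153/8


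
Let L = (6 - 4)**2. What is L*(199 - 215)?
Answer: -64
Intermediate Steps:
L = 4 (L = 2**2 = 4)
L*(199 - 215) = 4*(199 - 215) = 4*(-16) = -64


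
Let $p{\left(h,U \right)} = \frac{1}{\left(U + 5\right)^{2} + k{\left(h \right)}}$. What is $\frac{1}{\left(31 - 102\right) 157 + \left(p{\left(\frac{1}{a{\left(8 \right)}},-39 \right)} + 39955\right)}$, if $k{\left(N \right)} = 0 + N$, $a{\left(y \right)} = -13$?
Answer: $\frac{15027}{432897829} \approx 3.4713 \cdot 10^{-5}$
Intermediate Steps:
$k{\left(N \right)} = N$
$p{\left(h,U \right)} = \frac{1}{h + \left(5 + U\right)^{2}}$ ($p{\left(h,U \right)} = \frac{1}{\left(U + 5\right)^{2} + h} = \frac{1}{\left(5 + U\right)^{2} + h} = \frac{1}{h + \left(5 + U\right)^{2}}$)
$\frac{1}{\left(31 - 102\right) 157 + \left(p{\left(\frac{1}{a{\left(8 \right)}},-39 \right)} + 39955\right)} = \frac{1}{\left(31 - 102\right) 157 + \left(\frac{1}{\frac{1}{-13} + \left(5 - 39\right)^{2}} + 39955\right)} = \frac{1}{\left(-71\right) 157 + \left(\frac{1}{- \frac{1}{13} + \left(-34\right)^{2}} + 39955\right)} = \frac{1}{-11147 + \left(\frac{1}{- \frac{1}{13} + 1156} + 39955\right)} = \frac{1}{-11147 + \left(\frac{1}{\frac{15027}{13}} + 39955\right)} = \frac{1}{-11147 + \left(\frac{13}{15027} + 39955\right)} = \frac{1}{-11147 + \frac{600403798}{15027}} = \frac{1}{\frac{432897829}{15027}} = \frac{15027}{432897829}$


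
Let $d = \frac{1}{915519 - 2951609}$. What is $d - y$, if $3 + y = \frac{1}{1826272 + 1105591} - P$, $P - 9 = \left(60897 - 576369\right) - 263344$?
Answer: $- \frac{4649099243652506633}{5969536935670} \approx -7.788 \cdot 10^{5}$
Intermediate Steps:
$P = -778807$ ($P = 9 + \left(\left(60897 - 576369\right) - 263344\right) = 9 + \left(-515472 + \left(-382365 + 119021\right)\right) = 9 - 778816 = -778807$)
$d = - \frac{1}{2036090}$ ($d = \frac{1}{-2036090} = - \frac{1}{2036090} \approx -4.9114 \cdot 10^{-7}$)
$y = \frac{2283346631853}{2931863}$ ($y = -3 + \left(\frac{1}{1826272 + 1105591} - -778807\right) = -3 + \left(\frac{1}{2931863} + 778807\right) = -3 + \frac{2283355427442}{2931863} = \frac{2283346631853}{2931863} \approx 7.788 \cdot 10^{5}$)
$d - y = - \frac{1}{2036090} - \frac{2283346631853}{2931863} = - \frac{4649099243652506633}{5969536935670}$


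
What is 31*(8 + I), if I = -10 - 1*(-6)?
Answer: 124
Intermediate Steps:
I = -4 (I = -10 + 6 = -4)
31*(8 + I) = 31*(8 - 4) = 31*4 = 124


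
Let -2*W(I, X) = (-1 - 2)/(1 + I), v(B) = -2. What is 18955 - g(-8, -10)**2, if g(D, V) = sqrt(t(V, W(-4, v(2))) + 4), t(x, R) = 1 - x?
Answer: 18940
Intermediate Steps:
W(I, X) = 3/(2*(1 + I)) (W(I, X) = -(-1 - 2)/(2*(1 + I)) = -(-3)/(2*(1 + I)) = 3/(2*(1 + I)))
g(D, V) = sqrt(5 - V) (g(D, V) = sqrt((1 - V) + 4) = sqrt(5 - V))
18955 - g(-8, -10)**2 = 18955 - (sqrt(5 - 1*(-10)))**2 = 18955 - (sqrt(5 + 10))**2 = 18955 - (sqrt(15))**2 = 18955 - 1*15 = 18955 - 15 = 18940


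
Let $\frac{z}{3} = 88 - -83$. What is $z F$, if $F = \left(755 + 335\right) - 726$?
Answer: $186732$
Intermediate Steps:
$z = 513$ ($z = 3 \left(88 - -83\right) = 3 \left(88 + 83\right) = 3 \cdot 171 = 513$)
$F = 364$ ($F = 1090 - 726 = 364$)
$z F = 513 \cdot 364 = 186732$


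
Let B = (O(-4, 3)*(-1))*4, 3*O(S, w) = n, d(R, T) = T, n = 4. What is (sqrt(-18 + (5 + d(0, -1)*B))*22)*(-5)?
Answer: -110*I*sqrt(69)/3 ≈ -304.58*I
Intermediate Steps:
O(S, w) = 4/3 (O(S, w) = (1/3)*4 = 4/3)
B = -16/3 (B = ((4/3)*(-1))*4 = -4/3*4 = -16/3 ≈ -5.3333)
(sqrt(-18 + (5 + d(0, -1)*B))*22)*(-5) = (sqrt(-18 + (5 - 1*(-16/3)))*22)*(-5) = (sqrt(-18 + (5 + 16/3))*22)*(-5) = (sqrt(-18 + 31/3)*22)*(-5) = (sqrt(-23/3)*22)*(-5) = ((I*sqrt(69)/3)*22)*(-5) = (22*I*sqrt(69)/3)*(-5) = -110*I*sqrt(69)/3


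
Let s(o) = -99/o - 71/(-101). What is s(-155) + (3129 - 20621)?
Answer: -273816256/15655 ≈ -17491.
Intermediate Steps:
s(o) = 71/101 - 99/o (s(o) = -99/o - 71*(-1/101) = -99/o + 71/101 = 71/101 - 99/o)
s(-155) + (3129 - 20621) = (71/101 - 99/(-155)) + (3129 - 20621) = (71/101 - 99*(-1/155)) - 17492 = (71/101 + 99/155) - 17492 = 21004/15655 - 17492 = -273816256/15655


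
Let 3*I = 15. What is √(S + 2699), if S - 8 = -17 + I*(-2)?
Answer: 2*√670 ≈ 51.769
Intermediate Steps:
I = 5 (I = (⅓)*15 = 5)
S = -19 (S = 8 + (-17 + 5*(-2)) = 8 + (-17 - 10) = 8 - 27 = -19)
√(S + 2699) = √(-19 + 2699) = √2680 = 2*√670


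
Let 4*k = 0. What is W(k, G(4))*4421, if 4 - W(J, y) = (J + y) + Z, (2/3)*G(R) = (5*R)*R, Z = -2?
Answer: -503994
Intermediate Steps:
k = 0 (k = (1/4)*0 = 0)
G(R) = 15*R**2/2 (G(R) = 3*((5*R)*R)/2 = 3*(5*R**2)/2 = 15*R**2/2)
W(J, y) = 6 - J - y (W(J, y) = 4 - ((J + y) - 2) = 4 - (-2 + J + y) = 4 + (2 - J - y) = 6 - J - y)
W(k, G(4))*4421 = (6 - 1*0 - 15*4**2/2)*4421 = (6 + 0 - 15*16/2)*4421 = (6 + 0 - 1*120)*4421 = (6 + 0 - 120)*4421 = -114*4421 = -503994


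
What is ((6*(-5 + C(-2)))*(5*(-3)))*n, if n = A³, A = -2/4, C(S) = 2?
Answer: -135/4 ≈ -33.750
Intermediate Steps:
A = -½ (A = -2*¼ = -½ ≈ -0.50000)
n = -⅛ (n = (-½)³ = -⅛ ≈ -0.12500)
((6*(-5 + C(-2)))*(5*(-3)))*n = ((6*(-5 + 2))*(5*(-3)))*(-⅛) = ((6*(-3))*(-15))*(-⅛) = -18*(-15)*(-⅛) = 270*(-⅛) = -135/4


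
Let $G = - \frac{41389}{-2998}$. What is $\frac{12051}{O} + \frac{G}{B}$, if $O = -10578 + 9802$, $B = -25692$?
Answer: $- \frac{29007992665}{1867846938} \approx -15.53$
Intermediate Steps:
$O = -776$
$G = \frac{41389}{2998}$ ($G = \left(-41389\right) \left(- \frac{1}{2998}\right) = \frac{41389}{2998} \approx 13.806$)
$\frac{12051}{O} + \frac{G}{B} = \frac{12051}{-776} + \frac{41389}{2998 \left(-25692\right)} = 12051 \left(- \frac{1}{776}\right) + \frac{41389}{2998} \left(- \frac{1}{25692}\right) = - \frac{12051}{776} - \frac{41389}{77024616} = - \frac{29007992665}{1867846938}$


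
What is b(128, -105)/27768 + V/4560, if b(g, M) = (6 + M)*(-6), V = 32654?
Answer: 18946769/2637960 ≈ 7.1824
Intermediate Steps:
b(g, M) = -36 - 6*M
b(128, -105)/27768 + V/4560 = (-36 - 6*(-105))/27768 + 32654/4560 = (-36 + 630)*(1/27768) + 32654*(1/4560) = 594*(1/27768) + 16327/2280 = 99/4628 + 16327/2280 = 18946769/2637960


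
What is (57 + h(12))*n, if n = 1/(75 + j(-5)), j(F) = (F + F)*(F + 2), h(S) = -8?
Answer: 7/15 ≈ 0.46667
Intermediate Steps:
j(F) = 2*F*(2 + F) (j(F) = (2*F)*(2 + F) = 2*F*(2 + F))
n = 1/105 (n = 1/(75 + 2*(-5)*(2 - 5)) = 1/(75 + 2*(-5)*(-3)) = 1/(75 + 30) = 1/105 ≈ 0.0095238)
(57 + h(12))*n = (57 - 8)*(1/105) = 49*(1/105) = 7/15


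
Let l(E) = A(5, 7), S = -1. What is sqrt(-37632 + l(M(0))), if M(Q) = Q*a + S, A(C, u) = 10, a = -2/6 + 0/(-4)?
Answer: I*sqrt(37622) ≈ 193.96*I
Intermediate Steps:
a = -1/3 (a = -2*1/6 + 0*(-1/4) = -1/3 + 0 = -1/3 ≈ -0.33333)
M(Q) = -1 - Q/3 (M(Q) = Q*(-1/3) - 1 = -Q/3 - 1 = -1 - Q/3)
l(E) = 10
sqrt(-37632 + l(M(0))) = sqrt(-37632 + 10) = sqrt(-37622) = I*sqrt(37622)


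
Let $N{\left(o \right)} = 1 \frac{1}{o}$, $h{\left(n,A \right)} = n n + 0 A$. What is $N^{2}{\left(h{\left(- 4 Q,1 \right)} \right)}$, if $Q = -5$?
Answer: $\frac{1}{160000} \approx 6.25 \cdot 10^{-6}$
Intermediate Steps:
$h{\left(n,A \right)} = n^{2}$ ($h{\left(n,A \right)} = n^{2} + 0 = n^{2}$)
$N{\left(o \right)} = \frac{1}{o}$
$N^{2}{\left(h{\left(- 4 Q,1 \right)} \right)} = \left(\frac{1}{\left(\left(-4\right) \left(-5\right)\right)^{2}}\right)^{2} = \left(\frac{1}{20^{2}}\right)^{2} = \left(\frac{1}{400}\right)^{2} = \frac{1}{160000}$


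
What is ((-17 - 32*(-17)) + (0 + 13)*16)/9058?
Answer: 105/1294 ≈ 0.081144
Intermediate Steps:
((-17 - 32*(-17)) + (0 + 13)*16)/9058 = ((-17 + 544) + 13*16)*(1/9058) = (527 + 208)*(1/9058) = 735*(1/9058) = 105/1294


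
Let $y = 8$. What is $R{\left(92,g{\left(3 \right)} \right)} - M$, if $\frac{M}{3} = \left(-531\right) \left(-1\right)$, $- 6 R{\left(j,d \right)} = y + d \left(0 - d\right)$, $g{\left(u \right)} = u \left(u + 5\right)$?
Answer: $- \frac{4495}{3} \approx -1498.3$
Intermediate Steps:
$g{\left(u \right)} = u \left(5 + u\right)$
$R{\left(j,d \right)} = - \frac{4}{3} + \frac{d^{2}}{6}$ ($R{\left(j,d \right)} = - \frac{8 + d \left(0 - d\right)}{6} = - \frac{8 + d \left(- d\right)}{6} = - \frac{8 - d^{2}}{6} = - \frac{4}{3} + \frac{d^{2}}{6}$)
$M = 1593$ ($M = 3 \left(\left(-531\right) \left(-1\right)\right) = 3 \cdot 531 = 1593$)
$R{\left(92,g{\left(3 \right)} \right)} - M = \left(- \frac{4}{3} + \frac{\left(3 \left(5 + 3\right)\right)^{2}}{6}\right) - 1593 = \left(- \frac{4}{3} + \frac{\left(3 \cdot 8\right)^{2}}{6}\right) - 1593 = \left(- \frac{4}{3} + \frac{24^{2}}{6}\right) - 1593 = \left(- \frac{4}{3} + \frac{1}{6} \cdot 576\right) - 1593 = \left(- \frac{4}{3} + 96\right) - 1593 = \frac{284}{3} - 1593 = - \frac{4495}{3}$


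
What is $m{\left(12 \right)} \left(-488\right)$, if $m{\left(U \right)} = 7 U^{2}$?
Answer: $-491904$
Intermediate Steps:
$m{\left(12 \right)} \left(-488\right) = 7 \cdot 12^{2} \left(-488\right) = 7 \cdot 144 \left(-488\right) = 1008 \left(-488\right) = -491904$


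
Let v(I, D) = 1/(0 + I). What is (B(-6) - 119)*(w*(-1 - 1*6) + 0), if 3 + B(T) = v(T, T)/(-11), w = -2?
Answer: -56357/33 ≈ -1707.8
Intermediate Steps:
v(I, D) = 1/I
B(T) = -3 - 1/(11*T) (B(T) = -3 + 1/(T*(-11)) = -3 - 1/11/T = -3 - 1/(11*T))
(B(-6) - 119)*(w*(-1 - 1*6) + 0) = ((-3 - 1/11/(-6)) - 119)*(-2*(-1 - 1*6) + 0) = ((-3 - 1/11*(-⅙)) - 119)*(-2*(-1 - 6) + 0) = ((-3 + 1/66) - 119)*(-2*(-7) + 0) = (-197/66 - 119)*(14 + 0) = -8051/66*14 = -56357/33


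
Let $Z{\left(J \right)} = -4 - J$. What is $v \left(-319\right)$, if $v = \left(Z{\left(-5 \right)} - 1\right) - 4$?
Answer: $1276$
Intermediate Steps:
$v = -4$ ($v = \left(\left(-4 - -5\right) - 1\right) - 4 = \left(\left(-4 + 5\right) - 1\right) - 4 = \left(1 - 1\right) - 4 = 0 - 4 = -4$)
$v \left(-319\right) = \left(-4\right) \left(-319\right) = 1276$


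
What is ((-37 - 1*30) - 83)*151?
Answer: -22650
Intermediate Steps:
((-37 - 1*30) - 83)*151 = ((-37 - 30) - 83)*151 = (-67 - 83)*151 = -150*151 = -22650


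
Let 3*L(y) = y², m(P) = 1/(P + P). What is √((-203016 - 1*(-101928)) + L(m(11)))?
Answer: 5*I*√17613573/66 ≈ 317.94*I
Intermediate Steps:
m(P) = 1/(2*P)
L(y) = y²/3
√((-203016 - 1*(-101928)) + L(m(11))) = √((-203016 - 1*(-101928)) + ((½)/11)²/3) = √((-203016 + 101928) + ((½)*(1/11))²/3) = √(-101088 + (1/22)²/3) = √(-101088 + (⅓)*(1/484)) = √(-101088 + 1/1452) = √(-146779775/1452) = 5*I*√17613573/66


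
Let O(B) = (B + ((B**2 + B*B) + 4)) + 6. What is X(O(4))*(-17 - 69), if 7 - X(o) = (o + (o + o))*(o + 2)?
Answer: 569062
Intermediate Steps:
O(B) = 10 + B + 2*B**2 (O(B) = (B + ((B**2 + B**2) + 4)) + 6 = (B + (2*B**2 + 4)) + 6 = (B + (4 + 2*B**2)) + 6 = (4 + B + 2*B**2) + 6 = 10 + B + 2*B**2)
X(o) = 7 - 3*o*(2 + o) (X(o) = 7 - (o + (o + o))*(o + 2) = 7 - (o + 2*o)*(2 + o) = 7 - 3*o*(2 + o))
X(O(4))*(-17 - 69) = (7 - 6*(10 + 4 + 2*4**2) - 3*(10 + 4 + 2*4**2)**2)*(-17 - 69) = (7 - 6*(10 + 4 + 2*16) - 3*(10 + 4 + 2*16)**2)*(-86) = (7 - 6*(10 + 4 + 32) - 3*(10 + 4 + 32)**2)*(-86) = (7 - 6*46 - 3*46**2)*(-86) = (7 - 276 - 3*2116)*(-86) = (7 - 276 - 6348)*(-86) = -6617*(-86) = 569062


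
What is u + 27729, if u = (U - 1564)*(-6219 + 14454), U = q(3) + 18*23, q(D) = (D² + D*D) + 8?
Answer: -9228411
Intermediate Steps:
q(D) = 8 + 2*D² (q(D) = (D² + D²) + 8 = 2*D² + 8 = 8 + 2*D²)
U = 440 (U = (8 + 2*3²) + 18*23 = (8 + 2*9) + 414 = (8 + 18) + 414 = 26 + 414 = 440)
u = -9256140 (u = (440 - 1564)*(-6219 + 14454) = -1124*8235 = -9256140)
u + 27729 = -9256140 + 27729 = -9228411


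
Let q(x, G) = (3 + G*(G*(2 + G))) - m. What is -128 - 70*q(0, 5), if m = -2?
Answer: -12728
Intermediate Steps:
q(x, G) = 5 + G²*(2 + G) (q(x, G) = (3 + G*(G*(2 + G))) - 1*(-2) = (3 + G²*(2 + G)) + 2 = 5 + G²*(2 + G))
-128 - 70*q(0, 5) = -128 - 70*(5 + 5³ + 2*5²) = -128 - 70*(5 + 125 + 2*25) = -128 - 70*(5 + 125 + 50) = -128 - 70*180 = -128 - 12600 = -12728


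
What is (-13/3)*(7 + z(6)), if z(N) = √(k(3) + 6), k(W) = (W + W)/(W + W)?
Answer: -91/3 - 13*√7/3 ≈ -41.798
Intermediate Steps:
k(W) = 1 (k(W) = (2*W)/((2*W)) = (2*W)*(1/(2*W)) = 1)
z(N) = √7 (z(N) = √(1 + 6) = √7)
(-13/3)*(7 + z(6)) = (-13/3)*(7 + √7) = (-13*⅓)*(7 + √7) = -13*(7 + √7)/3 = -91/3 - 13*√7/3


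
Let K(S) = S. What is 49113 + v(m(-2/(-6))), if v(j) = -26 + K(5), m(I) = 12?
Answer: 49092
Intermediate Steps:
v(j) = -21 (v(j) = -26 + 5 = -21)
49113 + v(m(-2/(-6))) = 49113 - 21 = 49092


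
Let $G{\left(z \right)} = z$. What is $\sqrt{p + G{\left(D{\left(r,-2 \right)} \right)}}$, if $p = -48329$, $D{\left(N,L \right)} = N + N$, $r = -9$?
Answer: $i \sqrt{48347} \approx 219.88 i$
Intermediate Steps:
$D{\left(N,L \right)} = 2 N$
$\sqrt{p + G{\left(D{\left(r,-2 \right)} \right)}} = \sqrt{-48329 + 2 \left(-9\right)} = \sqrt{-48329 - 18} = \sqrt{-48347} = i \sqrt{48347}$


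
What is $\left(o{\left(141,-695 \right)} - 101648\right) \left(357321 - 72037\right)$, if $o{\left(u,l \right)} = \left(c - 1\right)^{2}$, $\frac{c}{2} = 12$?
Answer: $-28847632796$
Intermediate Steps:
$c = 24$ ($c = 2 \cdot 12 = 24$)
$o{\left(u,l \right)} = 529$ ($o{\left(u,l \right)} = \left(24 - 1\right)^{2} = 23^{2} = 529$)
$\left(o{\left(141,-695 \right)} - 101648\right) \left(357321 - 72037\right) = \left(529 - 101648\right) \left(357321 - 72037\right) = \left(-101119\right) 285284 = -28847632796$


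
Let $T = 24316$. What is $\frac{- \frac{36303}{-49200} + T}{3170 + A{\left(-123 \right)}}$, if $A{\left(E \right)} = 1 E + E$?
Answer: $\frac{398794501}{47953600} \approx 8.3163$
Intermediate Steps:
$A{\left(E \right)} = 2 E$ ($A{\left(E \right)} = E + E = 2 E$)
$\frac{- \frac{36303}{-49200} + T}{3170 + A{\left(-123 \right)}} = \frac{- \frac{36303}{-49200} + 24316}{3170 + 2 \left(-123\right)} = \frac{\left(-36303\right) \left(- \frac{1}{49200}\right) + 24316}{3170 - 246} = \frac{\frac{12101}{16400} + 24316}{2924} = \frac{398794501}{16400} \cdot \frac{1}{2924} = \frac{398794501}{47953600}$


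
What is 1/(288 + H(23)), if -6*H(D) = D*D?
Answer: 6/1199 ≈ 0.0050042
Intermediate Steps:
H(D) = -D²/6 (H(D) = -D*D/6 = -D²/6)
1/(288 + H(23)) = 1/(288 - ⅙*23²) = 1/(288 - ⅙*529) = 1/(288 - 529/6) = 1/(1199/6) = 6/1199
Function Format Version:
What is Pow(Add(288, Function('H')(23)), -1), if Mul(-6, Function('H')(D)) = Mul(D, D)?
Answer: Rational(6, 1199) ≈ 0.0050042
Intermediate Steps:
Function('H')(D) = Mul(Rational(-1, 6), Pow(D, 2)) (Function('H')(D) = Mul(Rational(-1, 6), Mul(D, D)) = Mul(Rational(-1, 6), Pow(D, 2)))
Pow(Add(288, Function('H')(23)), -1) = Pow(Add(288, Mul(Rational(-1, 6), Pow(23, 2))), -1) = Pow(Add(288, Mul(Rational(-1, 6), 529)), -1) = Pow(Add(288, Rational(-529, 6)), -1) = Pow(Rational(1199, 6), -1) = Rational(6, 1199)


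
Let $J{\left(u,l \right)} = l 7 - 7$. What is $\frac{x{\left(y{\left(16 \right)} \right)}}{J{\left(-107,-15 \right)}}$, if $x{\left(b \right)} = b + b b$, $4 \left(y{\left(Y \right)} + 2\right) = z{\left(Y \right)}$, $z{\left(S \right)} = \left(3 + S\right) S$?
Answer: $- \frac{2775}{56} \approx -49.554$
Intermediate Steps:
$z{\left(S \right)} = S \left(3 + S\right)$
$y{\left(Y \right)} = -2 + \frac{Y \left(3 + Y\right)}{4}$
$J{\left(u,l \right)} = -7 + 7 l$ ($J{\left(u,l \right)} = 7 l - 7 = -7 + 7 l$)
$x{\left(b \right)} = b + b^{2}$
$\frac{x{\left(y{\left(16 \right)} \right)}}{J{\left(-107,-15 \right)}} = \frac{\left(-2 + \frac{1}{4} \cdot 16 \left(3 + 16\right)\right) \left(1 - \left(2 - 4 \left(3 + 16\right)\right)\right)}{-7 + 7 \left(-15\right)} = \frac{\left(-2 + \frac{1}{4} \cdot 16 \cdot 19\right) \left(1 - \left(2 - 76\right)\right)}{-7 - 105} = \frac{\left(-2 + 76\right) \left(1 + \left(-2 + 76\right)\right)}{-112} = 74 \left(1 + 74\right) \left(- \frac{1}{112}\right) = 74 \cdot 75 \left(- \frac{1}{112}\right) = 5550 \left(- \frac{1}{112}\right) = - \frac{2775}{56}$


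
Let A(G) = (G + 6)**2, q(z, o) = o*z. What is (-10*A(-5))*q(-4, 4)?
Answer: 160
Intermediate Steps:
A(G) = (6 + G)**2
(-10*A(-5))*q(-4, 4) = (-10*(6 - 5)**2)*(4*(-4)) = -10*1**2*(-16) = -10*1*(-16) = -10*(-16) = 160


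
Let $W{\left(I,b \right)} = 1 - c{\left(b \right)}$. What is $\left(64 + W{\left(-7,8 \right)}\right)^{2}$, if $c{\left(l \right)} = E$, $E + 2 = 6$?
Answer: $3721$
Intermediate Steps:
$E = 4$ ($E = -2 + 6 = 4$)
$c{\left(l \right)} = 4$
$W{\left(I,b \right)} = -3$ ($W{\left(I,b \right)} = 1 - 4 = -3$)
$\left(64 + W{\left(-7,8 \right)}\right)^{2} = \left(64 - 3\right)^{2} = 61^{2} = 3721$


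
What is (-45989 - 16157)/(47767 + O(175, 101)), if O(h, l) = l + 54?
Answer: -4439/3423 ≈ -1.2968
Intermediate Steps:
O(h, l) = 54 + l
(-45989 - 16157)/(47767 + O(175, 101)) = (-45989 - 16157)/(47767 + (54 + 101)) = -62146/(47767 + 155) = -62146/47922 = -62146*1/47922 = -4439/3423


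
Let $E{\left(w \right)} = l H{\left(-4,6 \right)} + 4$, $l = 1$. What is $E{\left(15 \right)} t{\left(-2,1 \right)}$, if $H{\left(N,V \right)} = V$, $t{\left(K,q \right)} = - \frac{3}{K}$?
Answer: $15$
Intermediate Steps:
$E{\left(w \right)} = 10$ ($E{\left(w \right)} = 1 \cdot 6 + 4 = 6 + 4 = 10$)
$E{\left(15 \right)} t{\left(-2,1 \right)} = 10 \left(- \frac{3}{-2}\right) = 10 \left(\left(-3\right) \left(- \frac{1}{2}\right)\right) = 10 \cdot \frac{3}{2} = 15$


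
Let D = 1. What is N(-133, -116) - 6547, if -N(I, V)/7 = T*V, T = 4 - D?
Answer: -4111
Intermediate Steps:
T = 3 (T = 4 - 1*1 = 4 - 1 = 3)
N(I, V) = -21*V
N(-133, -116) - 6547 = -21*(-116) - 6547 = 2436 - 6547 = -4111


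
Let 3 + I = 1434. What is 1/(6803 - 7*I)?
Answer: -1/3214 ≈ -0.00031114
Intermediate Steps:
I = 1431 (I = -3 + 1434 = 1431)
1/(6803 - 7*I) = 1/(6803 - 7*1431) = 1/(6803 - 10017) = 1/(-3214) = -1/3214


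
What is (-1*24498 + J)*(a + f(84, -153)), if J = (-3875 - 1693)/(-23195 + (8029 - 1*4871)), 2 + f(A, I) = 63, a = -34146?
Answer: 5576997448310/6679 ≈ 8.3500e+8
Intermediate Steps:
f(A, I) = 61 (f(A, I) = -2 + 63 = 61)
J = 1856/6679 (J = -5568/(-23195 + (8029 - 4871)) = -5568/(-23195 + 3158) = -5568/(-20037) = -5568*(-1/20037) = 1856/6679 ≈ 0.27789)
(-1*24498 + J)*(a + f(84, -153)) = (-1*24498 + 1856/6679)*(-34146 + 61) = (-24498 + 1856/6679)*(-34085) = -163620286/6679*(-34085) = 5576997448310/6679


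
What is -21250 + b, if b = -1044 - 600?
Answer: -22894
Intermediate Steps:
b = -1644
-21250 + b = -21250 - 1644 = -22894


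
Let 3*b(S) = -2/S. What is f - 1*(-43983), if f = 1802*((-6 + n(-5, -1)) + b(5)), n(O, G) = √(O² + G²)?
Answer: 493961/15 + 1802*√26 ≈ 42119.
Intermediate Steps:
b(S) = -2/(3*S) (b(S) = (-2/S)/3 = -2/(3*S))
n(O, G) = √(G² + O²)
f = -165784/15 + 1802*√26 (f = 1802*((-6 + √((-1)² + (-5)²)) - ⅔/5) = 1802*((-6 + √(1 + 25)) - ⅔*⅕) = 1802*((-6 + √26) - 2/15) = 1802*(-92/15 + √26) = -165784/15 + 1802*√26 ≈ -1863.8)
f - 1*(-43983) = (-165784/15 + 1802*√26) - 1*(-43983) = (-165784/15 + 1802*√26) + 43983 = 493961/15 + 1802*√26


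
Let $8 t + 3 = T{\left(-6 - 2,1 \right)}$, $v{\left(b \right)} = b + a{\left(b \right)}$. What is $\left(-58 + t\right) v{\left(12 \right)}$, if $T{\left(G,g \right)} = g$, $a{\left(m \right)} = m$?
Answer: $-1398$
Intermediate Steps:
$v{\left(b \right)} = 2 b$ ($v{\left(b \right)} = b + b = 2 b$)
$t = - \frac{1}{4}$ ($t = - \frac{3}{8} + \frac{1}{8} \cdot 1 = - \frac{3}{8} + \frac{1}{8} = - \frac{1}{4} \approx -0.25$)
$\left(-58 + t\right) v{\left(12 \right)} = \left(-58 - \frac{1}{4}\right) 2 \cdot 12 = \left(- \frac{233}{4}\right) 24 = -1398$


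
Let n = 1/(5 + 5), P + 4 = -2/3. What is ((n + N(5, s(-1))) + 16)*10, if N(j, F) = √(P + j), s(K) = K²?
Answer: 161 + 10*√3/3 ≈ 166.77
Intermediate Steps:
P = -14/3 (P = -4 - 2/3 = -4 - 2*⅓ = -4 - ⅔ = -14/3 ≈ -4.6667)
N(j, F) = √(-14/3 + j)
n = ⅒ (n = 1/10 = ⅒ ≈ 0.10000)
((n + N(5, s(-1))) + 16)*10 = ((⅒ + √(-42 + 9*5)/3) + 16)*10 = ((⅒ + √(-42 + 45)/3) + 16)*10 = ((⅒ + √3/3) + 16)*10 = (161/10 + √3/3)*10 = 161 + 10*√3/3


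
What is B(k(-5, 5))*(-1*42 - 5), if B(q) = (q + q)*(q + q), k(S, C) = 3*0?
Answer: 0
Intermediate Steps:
k(S, C) = 0
B(q) = 4*q² (B(q) = (2*q)*(2*q) = 4*q²)
B(k(-5, 5))*(-1*42 - 5) = (4*0²)*(-1*42 - 5) = (4*0)*(-42 - 5) = 0*(-47) = 0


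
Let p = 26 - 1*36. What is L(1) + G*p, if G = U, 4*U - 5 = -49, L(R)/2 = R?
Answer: 112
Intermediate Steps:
L(R) = 2*R
U = -11 (U = 5/4 + (¼)*(-49) = 5/4 - 49/4 = -11)
G = -11
p = -10 (p = 26 - 36 = -10)
L(1) + G*p = 2*1 - 11*(-10) = 2 + 110 = 112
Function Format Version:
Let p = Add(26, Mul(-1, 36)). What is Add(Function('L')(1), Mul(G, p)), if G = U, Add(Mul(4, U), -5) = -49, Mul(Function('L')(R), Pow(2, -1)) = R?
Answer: 112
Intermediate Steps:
Function('L')(R) = Mul(2, R)
U = -11 (U = Add(Rational(5, 4), Mul(Rational(1, 4), -49)) = Add(Rational(5, 4), Rational(-49, 4)) = -11)
G = -11
p = -10 (p = Add(26, -36) = -10)
Add(Function('L')(1), Mul(G, p)) = Add(Mul(2, 1), Mul(-11, -10)) = Add(2, 110) = 112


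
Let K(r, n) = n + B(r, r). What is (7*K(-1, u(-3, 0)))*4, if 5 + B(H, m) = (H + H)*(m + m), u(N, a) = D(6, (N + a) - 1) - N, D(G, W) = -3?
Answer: -28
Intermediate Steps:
u(N, a) = -3 - N
B(H, m) = -5 + 4*H*m (B(H, m) = -5 + (H + H)*(m + m) = -5 + (2*H)*(2*m) = -5 + 4*H*m)
K(r, n) = -5 + n + 4*r**2 (K(r, n) = n + (-5 + 4*r*r) = n + (-5 + 4*r**2) = -5 + n + 4*r**2)
(7*K(-1, u(-3, 0)))*4 = (7*(-5 + (-3 - 1*(-3)) + 4*(-1)**2))*4 = (7*(-5 + (-3 + 3) + 4*1))*4 = (7*(-5 + 0 + 4))*4 = (7*(-1))*4 = -7*4 = -28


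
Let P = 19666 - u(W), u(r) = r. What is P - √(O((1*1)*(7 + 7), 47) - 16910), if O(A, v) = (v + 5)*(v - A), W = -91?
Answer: 19757 - I*√15194 ≈ 19757.0 - 123.26*I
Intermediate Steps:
O(A, v) = (5 + v)*(v - A)
P = 19757 (P = 19666 - 1*(-91) = 19666 + 91 = 19757)
P - √(O((1*1)*(7 + 7), 47) - 16910) = 19757 - √((47² - 5*1*1*(7 + 7) + 5*47 - 1*(1*1)*(7 + 7)*47) - 16910) = 19757 - √((2209 - 5*14 + 235 - 1*1*14*47) - 16910) = 19757 - √((2209 - 5*14 + 235 - 1*14*47) - 16910) = 19757 - √((2209 - 70 + 235 - 658) - 16910) = 19757 - √(1716 - 16910) = 19757 - √(-15194) = 19757 - I*√15194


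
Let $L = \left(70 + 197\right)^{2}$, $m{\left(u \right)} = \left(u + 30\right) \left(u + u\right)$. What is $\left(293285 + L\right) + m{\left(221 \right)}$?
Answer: $475516$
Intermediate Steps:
$m{\left(u \right)} = 2 u \left(30 + u\right)$ ($m{\left(u \right)} = \left(30 + u\right) 2 u = 2 u \left(30 + u\right)$)
$L = 71289$ ($L = 267^{2} = 71289$)
$\left(293285 + L\right) + m{\left(221 \right)} = \left(293285 + 71289\right) + 2 \cdot 221 \left(30 + 221\right) = 364574 + 2 \cdot 221 \cdot 251 = 364574 + 110942 = 475516$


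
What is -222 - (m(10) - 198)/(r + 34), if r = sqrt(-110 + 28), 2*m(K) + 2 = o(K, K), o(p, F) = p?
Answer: 2*(-111*sqrt(82) + 3677*I)/(sqrt(82) - 34*I) ≈ -216.67 - 1.419*I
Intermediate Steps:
m(K) = -1 + K/2
r = I*sqrt(82) (r = sqrt(-82) = I*sqrt(82) ≈ 9.0554*I)
-222 - (m(10) - 198)/(r + 34) = -222 - ((-1 + (1/2)*10) - 198)/(I*sqrt(82) + 34) = -222 - ((-1 + 5) - 198)/(34 + I*sqrt(82)) = -222 - (4 - 198)/(34 + I*sqrt(82)) = -222 - (-194)/(34 + I*sqrt(82)) = -222 + 194/(34 + I*sqrt(82))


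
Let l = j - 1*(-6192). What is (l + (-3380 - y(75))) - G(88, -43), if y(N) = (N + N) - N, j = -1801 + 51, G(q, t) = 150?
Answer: 837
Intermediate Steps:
j = -1750
y(N) = N (y(N) = 2*N - N = N)
l = 4442 (l = -1750 - 1*(-6192) = -1750 + 6192 = 4442)
(l + (-3380 - y(75))) - G(88, -43) = (4442 + (-3380 - 1*75)) - 1*150 = (4442 + (-3380 - 75)) - 150 = (4442 - 3455) - 150 = 987 - 150 = 837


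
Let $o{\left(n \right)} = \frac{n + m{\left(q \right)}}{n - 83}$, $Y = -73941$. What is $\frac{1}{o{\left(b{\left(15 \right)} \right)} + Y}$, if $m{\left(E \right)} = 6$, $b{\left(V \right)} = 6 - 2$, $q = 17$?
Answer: $- \frac{79}{5841349} \approx -1.3524 \cdot 10^{-5}$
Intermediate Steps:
$b{\left(V \right)} = 4$
$o{\left(n \right)} = \frac{6 + n}{-83 + n}$ ($o{\left(n \right)} = \frac{n + 6}{n - 83} = \frac{6 + n}{-83 + n}$)
$\frac{1}{o{\left(b{\left(15 \right)} \right)} + Y} = \frac{1}{\frac{6 + 4}{-83 + 4} - 73941} = \frac{1}{\frac{1}{-79} \cdot 10 - 73941} = \frac{1}{\left(- \frac{1}{79}\right) 10 - 73941} = \frac{1}{- \frac{10}{79} - 73941} = \frac{1}{- \frac{5841349}{79}} = - \frac{79}{5841349}$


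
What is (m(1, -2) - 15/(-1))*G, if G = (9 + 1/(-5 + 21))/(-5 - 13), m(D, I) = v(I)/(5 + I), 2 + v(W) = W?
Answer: -5945/864 ≈ -6.8808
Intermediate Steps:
v(W) = -2 + W
m(D, I) = (-2 + I)/(5 + I)
G = -145/288 (G = (9 + 1/16)/(-18) = (9 + 1/16)*(-1/18) = (145/16)*(-1/18) = -145/288 ≈ -0.50347)
(m(1, -2) - 15/(-1))*G = ((-2 - 2)/(5 - 2) - 15/(-1))*(-145/288) = (-4/3 - 15*(-1))*(-145/288) = ((⅓)*(-4) + 15)*(-145/288) = (-4/3 + 15)*(-145/288) = (41/3)*(-145/288) = -5945/864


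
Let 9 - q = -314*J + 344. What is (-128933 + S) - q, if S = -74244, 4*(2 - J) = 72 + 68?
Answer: -192480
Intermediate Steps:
J = -33 (J = 2 - (72 + 68)/4 = 2 - 1/4*140 = 2 - 35 = -33)
q = -10697 (q = 9 - (-314*(-33) + 344) = 9 - (10362 + 344) = 9 - 1*10706 = 9 - 10706 = -10697)
(-128933 + S) - q = (-128933 - 74244) - 1*(-10697) = -203177 + 10697 = -192480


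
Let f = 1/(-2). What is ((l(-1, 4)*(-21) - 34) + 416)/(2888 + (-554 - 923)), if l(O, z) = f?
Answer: 785/2822 ≈ 0.27817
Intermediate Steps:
f = -½ ≈ -0.50000
l(O, z) = -½
((l(-1, 4)*(-21) - 34) + 416)/(2888 + (-554 - 923)) = ((-½*(-21) - 34) + 416)/(2888 + (-554 - 923)) = ((21/2 - 34) + 416)/(2888 - 1477) = (-47/2 + 416)/1411 = (785/2)*(1/1411) = 785/2822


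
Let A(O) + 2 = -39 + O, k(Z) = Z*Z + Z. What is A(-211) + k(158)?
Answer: 24870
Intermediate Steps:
k(Z) = Z + Z² (k(Z) = Z² + Z = Z + Z²)
A(O) = -41 + O (A(O) = -2 + (-39 + O) = -41 + O)
A(-211) + k(158) = (-41 - 211) + 158*(1 + 158) = -252 + 158*159 = -252 + 25122 = 24870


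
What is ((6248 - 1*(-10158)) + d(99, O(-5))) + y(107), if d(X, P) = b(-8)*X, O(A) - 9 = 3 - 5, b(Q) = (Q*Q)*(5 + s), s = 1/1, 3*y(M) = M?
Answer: 163373/3 ≈ 54458.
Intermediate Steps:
y(M) = M/3
s = 1
b(Q) = 6*Q² (b(Q) = (Q*Q)*(5 + 1) = Q²*6 = 6*Q²)
O(A) = 7 (O(A) = 9 + (3 - 5) = 9 - 2 = 7)
d(X, P) = 384*X (d(X, P) = (6*(-8)²)*X = (6*64)*X = 384*X)
((6248 - 1*(-10158)) + d(99, O(-5))) + y(107) = ((6248 - 1*(-10158)) + 384*99) + (⅓)*107 = ((6248 + 10158) + 38016) + 107/3 = (16406 + 38016) + 107/3 = 54422 + 107/3 = 163373/3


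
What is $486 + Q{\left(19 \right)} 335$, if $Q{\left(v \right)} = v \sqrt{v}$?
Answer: $486 + 6365 \sqrt{19} \approx 28230.0$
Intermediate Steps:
$Q{\left(v \right)} = v^{\frac{3}{2}}$
$486 + Q{\left(19 \right)} 335 = 486 + 19^{\frac{3}{2}} \cdot 335 = 486 + 19 \sqrt{19} \cdot 335 = 486 + 6365 \sqrt{19}$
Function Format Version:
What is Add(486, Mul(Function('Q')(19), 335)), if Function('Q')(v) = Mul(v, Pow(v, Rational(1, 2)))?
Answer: Add(486, Mul(6365, Pow(19, Rational(1, 2)))) ≈ 28230.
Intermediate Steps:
Function('Q')(v) = Pow(v, Rational(3, 2))
Add(486, Mul(Function('Q')(19), 335)) = Add(486, Mul(Pow(19, Rational(3, 2)), 335)) = Add(486, Mul(Mul(19, Pow(19, Rational(1, 2))), 335)) = Add(486, Mul(6365, Pow(19, Rational(1, 2))))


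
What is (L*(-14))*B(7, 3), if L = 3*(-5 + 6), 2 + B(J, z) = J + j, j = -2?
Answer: -126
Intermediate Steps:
B(J, z) = -4 + J (B(J, z) = -2 + (J - 2) = -2 + (-2 + J) = -4 + J)
L = 3 (L = 3*1 = 3)
(L*(-14))*B(7, 3) = (3*(-14))*(-4 + 7) = -42*3 = -126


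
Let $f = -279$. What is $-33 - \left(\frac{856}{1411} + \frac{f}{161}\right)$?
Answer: $- \frac{7240790}{227171} \approx -31.874$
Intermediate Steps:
$-33 - \left(\frac{856}{1411} + \frac{f}{161}\right) = -33 - \left(\frac{856}{1411} - \frac{279}{161}\right) = -33 - - \frac{255853}{227171} = -33 + \frac{255853}{227171} = - \frac{7240790}{227171}$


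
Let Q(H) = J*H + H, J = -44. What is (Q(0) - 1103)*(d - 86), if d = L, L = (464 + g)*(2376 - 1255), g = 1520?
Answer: -2453047734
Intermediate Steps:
L = 2224064 (L = (464 + 1520)*(2376 - 1255) = 1984*1121 = 2224064)
Q(H) = -43*H (Q(H) = -44*H + H = -43*H)
d = 2224064
(Q(0) - 1103)*(d - 86) = (-43*0 - 1103)*(2224064 - 86) = (0 - 1103)*2223978 = -1103*2223978 = -2453047734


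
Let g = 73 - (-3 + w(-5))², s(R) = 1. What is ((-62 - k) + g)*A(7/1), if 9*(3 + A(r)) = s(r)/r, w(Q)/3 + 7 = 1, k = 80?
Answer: 31960/21 ≈ 1521.9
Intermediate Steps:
w(Q) = -18 (w(Q) = -21 + 3*1 = -21 + 3 = -18)
A(r) = -3 + 1/(9*r) (A(r) = -3 + (1/r)/9 = -3 + 1/(9*r))
g = -368 (g = 73 - (-3 - 18)² = 73 - 1*(-21)² = 73 - 1*441 = 73 - 441 = -368)
((-62 - k) + g)*A(7/1) = ((-62 - 1*80) - 368)*(-3 + 1/(9*((7/1)))) = ((-62 - 80) - 368)*(-3 + 1/(9*((7*1)))) = (-142 - 368)*(-3 + (⅑)/7) = -510*(-3 + (⅑)*(⅐)) = -510*(-3 + 1/63) = -510*(-188/63) = 31960/21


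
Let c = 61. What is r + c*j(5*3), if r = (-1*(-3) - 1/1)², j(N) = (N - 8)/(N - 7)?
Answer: 459/8 ≈ 57.375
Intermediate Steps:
j(N) = (-8 + N)/(-7 + N)
r = 4 (r = (3 - 1*1)² = (3 - 1)² = 2² = 4)
r + c*j(5*3) = 4 + 61*((-8 + 5*3)/(-7 + 5*3)) = 4 + 61*((-8 + 15)/(-7 + 15)) = 4 + 61*(7/8) = 4 + 427/8 = 459/8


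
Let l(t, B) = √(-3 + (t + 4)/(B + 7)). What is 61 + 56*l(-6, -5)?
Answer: 61 + 112*I ≈ 61.0 + 112.0*I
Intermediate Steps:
l(t, B) = √(-3 + (4 + t)/(7 + B))
61 + 56*l(-6, -5) = 61 + 56*√((-17 - 6 - 3*(-5))/(7 - 5)) = 61 + 56*√((-17 - 6 + 15)/2) = 61 + 56*√((½)*(-8)) = 61 + 56*√(-4) = 61 + 56*(2*I) = 61 + 112*I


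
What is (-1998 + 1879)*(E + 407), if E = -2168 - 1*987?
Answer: 327012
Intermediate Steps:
E = -3155 (E = -2168 - 987 = -3155)
(-1998 + 1879)*(E + 407) = (-1998 + 1879)*(-3155 + 407) = -119*(-2748) = 327012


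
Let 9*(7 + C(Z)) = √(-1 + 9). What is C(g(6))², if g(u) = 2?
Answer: 3977/81 - 28*√2/9 ≈ 44.699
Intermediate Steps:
C(Z) = -7 + 2*√2/9 (C(Z) = -7 + √(-1 + 9)/9 = -7 + √8/9 = -7 + (2*√2)/9 = -7 + 2*√2/9)
C(g(6))² = (-7 + 2*√2/9)²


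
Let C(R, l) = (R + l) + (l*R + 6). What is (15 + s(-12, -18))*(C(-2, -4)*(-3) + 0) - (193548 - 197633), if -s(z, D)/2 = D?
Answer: 2861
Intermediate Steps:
s(z, D) = -2*D
C(R, l) = 6 + R + l + R*l (C(R, l) = (R + l) + (R*l + 6) = (R + l) + (6 + R*l) = 6 + R + l + R*l)
(15 + s(-12, -18))*(C(-2, -4)*(-3) + 0) - (193548 - 197633) = (15 - 2*(-18))*((6 - 2 - 4 - 2*(-4))*(-3) + 0) - (193548 - 197633) = (15 + 36)*((6 - 2 - 4 + 8)*(-3) + 0) - 1*(-4085) = 51*(8*(-3) + 0) + 4085 = 51*(-24 + 0) + 4085 = 51*(-24) + 4085 = -1224 + 4085 = 2861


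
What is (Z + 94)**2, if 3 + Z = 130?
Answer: 48841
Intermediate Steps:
Z = 127 (Z = -3 + 130 = 127)
(Z + 94)**2 = (127 + 94)**2 = 221**2 = 48841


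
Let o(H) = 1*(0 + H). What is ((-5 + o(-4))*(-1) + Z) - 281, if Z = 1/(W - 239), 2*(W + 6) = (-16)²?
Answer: -31825/117 ≈ -272.01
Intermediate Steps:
o(H) = H (o(H) = 1*H = H)
W = 122 (W = -6 + (½)*(-16)² = -6 + (½)*256 = -6 + 128 = 122)
Z = -1/117 (Z = 1/(122 - 239) = 1/(-117) = -1/117 ≈ -0.0085470)
((-5 + o(-4))*(-1) + Z) - 281 = ((-5 - 4)*(-1) - 1/117) - 281 = (-9*(-1) - 1/117) - 281 = (9 - 1/117) - 281 = 1052/117 - 281 = -31825/117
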